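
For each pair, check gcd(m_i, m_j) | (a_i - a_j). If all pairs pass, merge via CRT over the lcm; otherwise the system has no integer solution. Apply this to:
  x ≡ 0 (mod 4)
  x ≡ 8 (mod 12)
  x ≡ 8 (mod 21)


Moduli 4, 12, 21 are not pairwise coprime, so CRT works modulo lcm(m_i) when all pairwise compatibility conditions hold.
Pairwise compatibility: gcd(m_i, m_j) must divide a_i - a_j for every pair.
Merge one congruence at a time:
  Start: x ≡ 0 (mod 4).
  Combine with x ≡ 8 (mod 12): gcd(4, 12) = 4; 8 - 0 = 8, which IS divisible by 4, so compatible.
    Write x = 0 + 4·t and substitute into x ≡ 8 (mod 12): 4·t ≡ 8 − 0 = 8 (mod 12).
    Divide the congruence (and modulus) by g = 4: 1·t ≡ 2 (mod 3).
    So t ≡ 2 (mod 3).
    Then x = 0 + 4·2 = 8, valid modulo lcm(4, 12) = 12: x ≡ 8 (mod 12).
  Combine with x ≡ 8 (mod 21): gcd(12, 21) = 3; 8 - 8 = 0, which IS divisible by 3, so compatible.
    Write x = 8 + 12·t and substitute into x ≡ 8 (mod 21): 12·t ≡ 8 − 8 = 0 (mod 21).
    Divide the congruence (and modulus) by g = 3: 4·t ≡ 0 (mod 7).
    The inverse of 4 mod 7 is 2 (since 4·2 = 8 = 1·7 + 1), so t ≡ 2·0 = 0 ≡ 0 (mod 7).
    Then x = 8 + 12·0 = 8, valid modulo lcm(12, 21) = 84: x ≡ 8 (mod 84).
Verify: 8 mod 4 = 0, 8 mod 12 = 8, 8 mod 21 = 8.

x ≡ 8 (mod 84).


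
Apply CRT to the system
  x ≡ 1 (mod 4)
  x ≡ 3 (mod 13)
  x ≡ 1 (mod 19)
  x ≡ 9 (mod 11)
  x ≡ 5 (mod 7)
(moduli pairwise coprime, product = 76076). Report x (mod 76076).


Product of moduli M = 4 · 13 · 19 · 11 · 7 = 76076.
Merge one congruence at a time:
  Start: x ≡ 1 (mod 4).
  Combine with x ≡ 3 (mod 13); new modulus lcm = 52.
    Write x = 1 + 4·t and substitute into x ≡ 3 (mod 13): 4·t ≡ 3 − 1 = 2 (mod 13).
    The inverse of 4 mod 13 is 10 (since 4·10 = 40 = 3·13 + 1), so t ≡ 10·2 = 20 ≡ 7 (mod 13).
    Then x = 1 + 4·7 = 29, valid modulo lcm(4, 13) = 52: x ≡ 29 (mod 52).
  Combine with x ≡ 1 (mod 19); new modulus lcm = 988.
    Write x = 29 + 52·t and substitute into x ≡ 1 (mod 19): 52·t ≡ 1 − 29 = -28 (mod 19).
    Reduce coefficients mod 19: 14·t ≡ 10 (mod 19).
    The inverse of 14 mod 19 is 15 (since 14·15 = 210 = 11·19 + 1), so t ≡ 15·10 = 150 ≡ 17 (mod 19).
    Then x = 29 + 52·17 = 913, valid modulo lcm(52, 19) = 988: x ≡ 913 (mod 988).
  Combine with x ≡ 9 (mod 11); new modulus lcm = 10868.
    Write x = 913 + 988·t and substitute into x ≡ 9 (mod 11): 988·t ≡ 9 − 913 = -904 (mod 11).
    Reduce coefficients mod 11: 9·t ≡ 9 (mod 11).
    The inverse of 9 mod 11 is 5 (since 9·5 = 45 = 4·11 + 1), so t ≡ 5·9 = 45 ≡ 1 (mod 11).
    Then x = 913 + 988·1 = 1901, valid modulo lcm(988, 11) = 10868: x ≡ 1901 (mod 10868).
  Combine with x ≡ 5 (mod 7); new modulus lcm = 76076.
    Write x = 1901 + 10868·t and substitute into x ≡ 5 (mod 7): 10868·t ≡ 5 − 1901 = -1896 (mod 7).
    Reduce coefficients mod 7: 4·t ≡ 1 (mod 7).
    The inverse of 4 mod 7 is 2 (since 4·2 = 8 = 1·7 + 1), so t ≡ 2·1 = 2 ≡ 2 (mod 7).
    Then x = 1901 + 10868·2 = 23637, valid modulo lcm(10868, 7) = 76076: x ≡ 23637 (mod 76076).
Verify against each original: 23637 mod 4 = 1, 23637 mod 13 = 3, 23637 mod 19 = 1, 23637 mod 11 = 9, 23637 mod 7 = 5.

x ≡ 23637 (mod 76076).


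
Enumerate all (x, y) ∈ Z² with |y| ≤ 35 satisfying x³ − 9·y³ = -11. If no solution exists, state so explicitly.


The equation is x³ - 9y³ = -11. For fixed y, x³ = 9·y³ − 11, so a solution requires the RHS to be a perfect cube.
Strategy: iterate y from -35 to 35, compute RHS = 9·y³ − 11, and check whether it is a (positive or negative) perfect cube.
Check small values of y:
  y = 0: RHS = -11 is not a perfect cube.
  y = 1: RHS = -2 is not a perfect cube.
  y = -1: RHS = -20 is not a perfect cube.
  y = 2: RHS = 61 is not a perfect cube.
  y = -2: RHS = -83 is not a perfect cube.
  y = 3: RHS = 232 is not a perfect cube.
  y = -3: RHS = -254 is not a perfect cube.
Continuing the search up to |y| = 35 finds no solutions either.
No (x, y) in the scanned range satisfies the equation.

No integer solutions with |y| ≤ 35.


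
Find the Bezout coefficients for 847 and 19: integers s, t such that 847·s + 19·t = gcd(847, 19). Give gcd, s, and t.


Euclidean algorithm on (847, 19) — divide until remainder is 0:
  847 = 44 · 19 + 11
  19 = 1 · 11 + 8
  11 = 1 · 8 + 3
  8 = 2 · 3 + 2
  3 = 1 · 2 + 1
  2 = 2 · 1 + 0
gcd(847, 19) = 1.
Track Bezout coefficients alongside the remainders: start with r₀ = 847 = a·1 + b·0 (s = 1, t = 0) and r₁ = 19 = a·0 + b·1 (s = 0, t = 1); each new remainder r_{k+1} = r_{k-1} − q_k·r_k inherits s_{k+1} = s_{k-1} − q_k·s_k, t_{k+1} = t_{k-1} − q_k·t_k, so r_k = a·s_k + b·t_k at every step:
  q = 44: r = 11, s = 1 − 44·0 = 1, t = 0 − 44·1 = -44  (check: 847·1 + 19·(-44) = 11)
  q = 1: r = 8, s = 0 − 1·1 = -1, t = 1 − 1·(-44) = 45  (check: 847·(-1) + 19·45 = 8)
  q = 1: r = 3, s = 1 − 1·(-1) = 2, t = -44 − 1·45 = -89  (check: 847·2 + 19·(-89) = 3)
  q = 2: r = 2, s = -1 − 2·2 = -5, t = 45 − 2·(-89) = 223  (check: 847·(-5) + 19·223 = 2)
  q = 1: r = 1, s = 2 − 1·(-5) = 7, t = -89 − 1·223 = -312  (check: 847·7 + 19·(-312) = 1)
The row with r = 1 (the gcd) gives the Bezout coefficients s = 7, t = -312.
Result: 847 · (7) + 19 · (-312) = 1.

gcd(847, 19) = 1; s = 7, t = -312 (check: 847·7 + 19·(-312) = 1).


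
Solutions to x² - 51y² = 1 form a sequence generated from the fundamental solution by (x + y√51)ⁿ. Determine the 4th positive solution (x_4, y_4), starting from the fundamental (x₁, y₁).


Step 1: Find the fundamental solution (x₁, y₁) of x² - 51y² = 1.
  Expand √51 as a continued fraction. a₀ = ⌊√51⌋ = 7; iterate m_{k+1} = d_k·a_k − m_k, d_{k+1} = (51 − m_{k+1}²)/d_k, a_{k+1} = ⌊(a₀ + m_{k+1})/d_{k+1}⌋ (starting m₀ = 0, d₀ = 1), with convergents p_k = a_k·p_{k-1} + p_{k-2}, q_k = a_k·q_{k-1} + q_{k-2} (p₋₁ = 1, q₋₁ = 0):
  k = 0: a₀ = 7; p₀/q₀ = 7/1; p₀² − 51·q₀² = 49 − 51 = -2.
  k = 1: m = 7, d = 2, a = ⌊(7 + 7)/2⌋ = 7; p/q = (7·7 + 1)/(7·1 + 0) = 50/7; p² − 51·q² = 2500 − 2499 = 1.
  The first convergent with p² − 51·q² = 1 gives the fundamental solution (x₁, y₁) = (50, 7).
Step 2: Apply the recurrence (x_{n+1}, y_{n+1}) = (x₁x_n + 51y₁y_n, x₁y_n + y₁x_n) repeatedly.
  From (x_1, y_1) = (50, 7): x_2 = 50·50 + 51·7·7 = 4999; y_2 = 50·7 + 7·50 = 700.
  From (x_2, y_2) = (4999, 700): x_3 = 50·4999 + 51·7·700 = 499850; y_3 = 50·700 + 7·4999 = 69993.
  From (x_3, y_3) = (499850, 69993): x_4 = 50·499850 + 51·7·69993 = 49980001; y_4 = 50·69993 + 7·499850 = 6998600.
Step 3: Verify x_4² - 51·y_4² = 2498000499960001 - 2498000499960000 = 1 (should be 1). ✓

(x_1, y_1) = (50, 7); (x_4, y_4) = (49980001, 6998600).


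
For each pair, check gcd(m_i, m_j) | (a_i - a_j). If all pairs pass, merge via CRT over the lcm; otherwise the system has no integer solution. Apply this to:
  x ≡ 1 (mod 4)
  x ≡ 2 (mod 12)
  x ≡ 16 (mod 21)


Moduli 4, 12, 21 are not pairwise coprime, so CRT works modulo lcm(m_i) when all pairwise compatibility conditions hold.
Pairwise compatibility: gcd(m_i, m_j) must divide a_i - a_j for every pair.
Merge one congruence at a time:
  Start: x ≡ 1 (mod 4).
  Combine with x ≡ 2 (mod 12): gcd(4, 12) = 4, and 2 - 1 = 1 is NOT divisible by 4.
    ⇒ system is inconsistent (no integer solution).

No solution (the system is inconsistent).


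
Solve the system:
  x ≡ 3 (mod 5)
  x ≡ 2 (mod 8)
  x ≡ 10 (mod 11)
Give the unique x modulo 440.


Moduli 5, 8, 11 are pairwise coprime; by CRT there is a unique solution modulo M = 5 · 8 · 11 = 440.
Solve pairwise, accumulating the modulus:
  Start with x ≡ 3 (mod 5).
  Combine with x ≡ 2 (mod 8): since gcd(5, 8) = 1, we get a unique residue mod 40.
    Write x = 3 + 5·t and substitute into x ≡ 2 (mod 8): 5·t ≡ 2 − 3 = -1 (mod 8).
    Reduce coefficients mod 8: 5·t ≡ 7 (mod 8).
    The inverse of 5 mod 8 is 5 (since 5·5 = 25 = 3·8 + 1), so t ≡ 5·7 = 35 ≡ 3 (mod 8).
    Then x = 3 + 5·3 = 18, valid modulo lcm(5, 8) = 40: x ≡ 18 (mod 40).
  Combine with x ≡ 10 (mod 11): since gcd(40, 11) = 1, we get a unique residue mod 440.
    Write x = 18 + 40·t and substitute into x ≡ 10 (mod 11): 40·t ≡ 10 − 18 = -8 (mod 11).
    Reduce coefficients mod 11: 7·t ≡ 3 (mod 11).
    The inverse of 7 mod 11 is 8 (since 7·8 = 56 = 5·11 + 1), so t ≡ 8·3 = 24 ≡ 2 (mod 11).
    Then x = 18 + 40·2 = 98, valid modulo lcm(40, 11) = 440: x ≡ 98 (mod 440).
Verify: 98 mod 5 = 3 ✓, 98 mod 8 = 2 ✓, 98 mod 11 = 10 ✓.

x ≡ 98 (mod 440).


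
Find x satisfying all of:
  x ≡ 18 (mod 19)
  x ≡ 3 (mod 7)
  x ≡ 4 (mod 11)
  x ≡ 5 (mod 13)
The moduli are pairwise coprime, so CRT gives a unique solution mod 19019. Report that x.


Product of moduli M = 19 · 7 · 11 · 13 = 19019.
Merge one congruence at a time:
  Start: x ≡ 18 (mod 19).
  Combine with x ≡ 3 (mod 7); new modulus lcm = 133.
    Write x = 18 + 19·t and substitute into x ≡ 3 (mod 7): 19·t ≡ 3 − 18 = -15 (mod 7).
    Reduce coefficients mod 7: 5·t ≡ 6 (mod 7).
    The inverse of 5 mod 7 is 3 (since 5·3 = 15 = 2·7 + 1), so t ≡ 3·6 = 18 ≡ 4 (mod 7).
    Then x = 18 + 19·4 = 94, valid modulo lcm(19, 7) = 133: x ≡ 94 (mod 133).
  Combine with x ≡ 4 (mod 11); new modulus lcm = 1463.
    Write x = 94 + 133·t and substitute into x ≡ 4 (mod 11): 133·t ≡ 4 − 94 = -90 (mod 11).
    Reduce coefficients mod 11: 1·t ≡ 9 (mod 11).
    So t ≡ 9 (mod 11).
    Then x = 94 + 133·9 = 1291, valid modulo lcm(133, 11) = 1463: x ≡ 1291 (mod 1463).
  Combine with x ≡ 5 (mod 13); new modulus lcm = 19019.
    Write x = 1291 + 1463·t and substitute into x ≡ 5 (mod 13): 1463·t ≡ 5 − 1291 = -1286 (mod 13).
    Reduce coefficients mod 13: 7·t ≡ 1 (mod 13).
    The inverse of 7 mod 13 is 2 (since 7·2 = 14 = 1·13 + 1), so t ≡ 2·1 = 2 ≡ 2 (mod 13).
    Then x = 1291 + 1463·2 = 4217, valid modulo lcm(1463, 13) = 19019: x ≡ 4217 (mod 19019).
Verify against each original: 4217 mod 19 = 18, 4217 mod 7 = 3, 4217 mod 11 = 4, 4217 mod 13 = 5.

x ≡ 4217 (mod 19019).


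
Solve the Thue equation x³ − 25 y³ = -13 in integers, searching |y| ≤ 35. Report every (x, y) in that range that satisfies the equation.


The equation is x³ - 25y³ = -13. For fixed y, x³ = 25·y³ − 13, so a solution requires the RHS to be a perfect cube.
Strategy: iterate y from -35 to 35, compute RHS = 25·y³ − 13, and check whether it is a (positive or negative) perfect cube.
Check small values of y:
  y = 0: RHS = -13 is not a perfect cube.
  y = 1: RHS = 12 is not a perfect cube.
  y = -1: RHS = -38 is not a perfect cube.
  y = 2: RHS = 187 is not a perfect cube.
  y = -2: RHS = -213 is not a perfect cube.
  y = 3: RHS = 662 is not a perfect cube.
  y = -3: RHS = -688 is not a perfect cube.
Continuing the search up to |y| = 35 finds no solutions either.
No (x, y) in the scanned range satisfies the equation.

No integer solutions with |y| ≤ 35.


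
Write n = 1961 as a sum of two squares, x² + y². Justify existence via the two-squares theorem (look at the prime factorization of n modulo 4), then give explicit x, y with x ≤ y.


Step 1: Factor n = 1961 = 37 · 53.
Step 2: Check the mod-4 condition on each prime factor: 37 ≡ 1 (mod 4), exponent 1; 53 ≡ 1 (mod 4), exponent 1.
All primes ≡ 3 (mod 4) appear to even exponent (or don't appear), so by the two-squares theorem n IS expressible as a sum of two squares.
Step 3: Build a representation. Here n = 37 · 53 is a product of primes ≡ 1 (mod 4). Each prime p ≡ 1 (mod 4) is itself a sum of two squares; find a² by testing p − a² for a perfect square:
  37: 37 − 1² = 36 = 6² ⇒ 37 = 1² + 6².
  53: 53 − 1² = 52, 53 − 2² = 49 = 7² ⇒ 53 = 2² + 7².
  Combine using the Brahmagupta–Fibonacci identity (a² + b²)(c² + d²) = (ac − bd)² + (ad + bc)² = (ac + bd)² + (ad − bc)²:
  37 · 53 = 1961: from (1² + 6²)(2² + 7²), take (1·2 − 6·7, 1·7 + 6·2) = (2 − 42, 7 + 12) = (-40, 19); dropping signs (only squares matter) gives (40, 19); check 40² + 19² = 1600 + 361 = 1961 ✓.
Step 4: Order so x ≤ y and verify: 19² + 40² = 361 + 1600 = 1961 = n. ✓

n = 1961 = 19² + 40² (one valid representation with x ≤ y).


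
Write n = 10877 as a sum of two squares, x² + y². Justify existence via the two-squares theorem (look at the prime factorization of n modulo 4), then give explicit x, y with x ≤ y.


Step 1: Factor n = 10877 = 73 · 149.
Step 2: Check the mod-4 condition on each prime factor: 73 ≡ 1 (mod 4), exponent 1; 149 ≡ 1 (mod 4), exponent 1.
All primes ≡ 3 (mod 4) appear to even exponent (or don't appear), so by the two-squares theorem n IS expressible as a sum of two squares.
Step 3: Build a representation. Here n = 73 · 149 is a product of primes ≡ 1 (mod 4). Each prime p ≡ 1 (mod 4) is itself a sum of two squares; find a² by testing p − a² for a perfect square:
  73: 73 − 1² = 72, 73 − 2² = 69, 73 − 3² = 64 = 8² ⇒ 73 = 3² + 8².
  149: 149 − 1² = 148, 149 − 2² = 145, 149 − 3² = 140, 149 − 4² = 133, 149 − 5² = 124, 149 − 6² = 113, 149 − 7² = 100 = 10² ⇒ 149 = 7² + 10².
  Combine using the Brahmagupta–Fibonacci identity (a² + b²)(c² + d²) = (ac − bd)² + (ad + bc)² = (ac + bd)² + (ad − bc)²:
  73 · 149 = 10877: from (3² + 8²)(7² + 10²), take (3·7 − 8·10, 3·10 + 8·7) = (21 − 80, 30 + 56) = (-59, 86); dropping signs (only squares matter) gives (59, 86); check 59² + 86² = 3481 + 7396 = 10877 ✓.
Step 4: Order so x ≤ y and verify: 59² + 86² = 3481 + 7396 = 10877 = n. ✓

n = 10877 = 59² + 86² (one valid representation with x ≤ y).


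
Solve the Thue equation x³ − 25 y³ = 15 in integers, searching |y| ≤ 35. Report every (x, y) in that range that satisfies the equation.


The equation is x³ - 25y³ = 15. For fixed y, x³ = 25·y³ + 15, so a solution requires the RHS to be a perfect cube.
Strategy: iterate y from -35 to 35, compute RHS = 25·y³ + 15, and check whether it is a (positive or negative) perfect cube.
Check small values of y:
  y = 0: RHS = 15 is not a perfect cube.
  y = 1: RHS = 40 is not a perfect cube.
  y = -1: RHS = -10 is not a perfect cube.
  y = 2: RHS = 215 is not a perfect cube.
  y = -2: RHS = -185 is not a perfect cube.
  y = 3: RHS = 690 is not a perfect cube.
  y = -3: RHS = -660 is not a perfect cube.
Continuing the search up to |y| = 35 finds no solutions either.
No (x, y) in the scanned range satisfies the equation.

No integer solutions with |y| ≤ 35.


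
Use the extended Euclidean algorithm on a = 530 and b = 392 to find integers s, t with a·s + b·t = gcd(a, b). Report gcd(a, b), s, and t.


Euclidean algorithm on (530, 392) — divide until remainder is 0:
  530 = 1 · 392 + 138
  392 = 2 · 138 + 116
  138 = 1 · 116 + 22
  116 = 5 · 22 + 6
  22 = 3 · 6 + 4
  6 = 1 · 4 + 2
  4 = 2 · 2 + 0
gcd(530, 392) = 2.
Track Bezout coefficients alongside the remainders: start with r₀ = 530 = a·1 + b·0 (s = 1, t = 0) and r₁ = 392 = a·0 + b·1 (s = 0, t = 1); each new remainder r_{k+1} = r_{k-1} − q_k·r_k inherits s_{k+1} = s_{k-1} − q_k·s_k, t_{k+1} = t_{k-1} − q_k·t_k, so r_k = a·s_k + b·t_k at every step:
  q = 1: r = 138, s = 1 − 1·0 = 1, t = 0 − 1·1 = -1  (check: 530·1 + 392·(-1) = 138)
  q = 2: r = 116, s = 0 − 2·1 = -2, t = 1 − 2·(-1) = 3  (check: 530·(-2) + 392·3 = 116)
  q = 1: r = 22, s = 1 − 1·(-2) = 3, t = -1 − 1·3 = -4  (check: 530·3 + 392·(-4) = 22)
  q = 5: r = 6, s = -2 − 5·3 = -17, t = 3 − 5·(-4) = 23  (check: 530·(-17) + 392·23 = 6)
  q = 3: r = 4, s = 3 − 3·(-17) = 54, t = -4 − 3·23 = -73  (check: 530·54 + 392·(-73) = 4)
  q = 1: r = 2, s = -17 − 1·54 = -71, t = 23 − 1·(-73) = 96  (check: 530·(-71) + 392·96 = 2)
The row with r = 2 (the gcd) gives the Bezout coefficients s = -71, t = 96.
Result: 530 · (-71) + 392 · (96) = 2.

gcd(530, 392) = 2; s = -71, t = 96 (check: 530·(-71) + 392·96 = 2).


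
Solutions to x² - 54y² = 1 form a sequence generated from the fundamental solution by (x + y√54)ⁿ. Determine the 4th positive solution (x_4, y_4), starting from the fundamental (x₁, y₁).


Step 1: Find the fundamental solution (x₁, y₁) of x² - 54y² = 1.
  Expand √54 as a continued fraction. a₀ = ⌊√54⌋ = 7; iterate m_{k+1} = d_k·a_k − m_k, d_{k+1} = (54 − m_{k+1}²)/d_k, a_{k+1} = ⌊(a₀ + m_{k+1})/d_{k+1}⌋ (starting m₀ = 0, d₀ = 1), with convergents p_k = a_k·p_{k-1} + p_{k-2}, q_k = a_k·q_{k-1} + q_{k-2} (p₋₁ = 1, q₋₁ = 0):
  k = 0: a₀ = 7; p₀/q₀ = 7/1; p₀² − 54·q₀² = 49 − 54 = -5.
  k = 1: m = 7, d = 5, a = ⌊(7 + 7)/5⌋ = 2; p/q = (2·7 + 1)/(2·1 + 0) = 15/2; p² − 54·q² = 225 − 216 = 9.
  k = 2: m = 3, d = 9, a = ⌊(7 + 3)/9⌋ = 1; p/q = (1·15 + 7)/(1·2 + 1) = 22/3; p² − 54·q² = 484 − 486 = -2.
  k = 3: m = 6, d = 2, a = ⌊(7 + 6)/2⌋ = 6; p/q = (6·22 + 15)/(6·3 + 2) = 147/20; p² − 54·q² = 21609 − 21600 = 9.
  k = 4: m = 6, d = 9, a = ⌊(7 + 6)/9⌋ = 1; p/q = (1·147 + 22)/(1·20 + 3) = 169/23; p² − 54·q² = 28561 − 28566 = -5.
  k = 5: m = 3, d = 5, a = ⌊(7 + 3)/5⌋ = 2; p/q = (2·169 + 147)/(2·23 + 20) = 485/66; p² − 54·q² = 235225 − 235224 = 1.
  The first convergent with p² − 54·q² = 1 gives the fundamental solution (x₁, y₁) = (485, 66).
Step 2: Apply the recurrence (x_{n+1}, y_{n+1}) = (x₁x_n + 54y₁y_n, x₁y_n + y₁x_n) repeatedly.
  From (x_1, y_1) = (485, 66): x_2 = 485·485 + 54·66·66 = 470449; y_2 = 485·66 + 66·485 = 64020.
  From (x_2, y_2) = (470449, 64020): x_3 = 485·470449 + 54·66·64020 = 456335045; y_3 = 485·64020 + 66·470449 = 62099334.
  From (x_3, y_3) = (456335045, 62099334): x_4 = 485·456335045 + 54·66·62099334 = 442644523201; y_4 = 485·62099334 + 66·456335045 = 60236289960.
Step 3: Verify x_4² - 54·y_4² = 195934173919840627286401 - 195934173919840627286400 = 1 (should be 1). ✓

(x_1, y_1) = (485, 66); (x_4, y_4) = (442644523201, 60236289960).


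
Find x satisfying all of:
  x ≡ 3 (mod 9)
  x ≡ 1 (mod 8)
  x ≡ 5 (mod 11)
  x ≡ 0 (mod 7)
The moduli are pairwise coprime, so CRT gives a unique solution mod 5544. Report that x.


Product of moduli M = 9 · 8 · 11 · 7 = 5544.
Merge one congruence at a time:
  Start: x ≡ 3 (mod 9).
  Combine with x ≡ 1 (mod 8); new modulus lcm = 72.
    Write x = 3 + 9·t and substitute into x ≡ 1 (mod 8): 9·t ≡ 1 − 3 = -2 (mod 8).
    Reduce coefficients mod 8: 1·t ≡ 6 (mod 8).
    So t ≡ 6 (mod 8).
    Then x = 3 + 9·6 = 57, valid modulo lcm(9, 8) = 72: x ≡ 57 (mod 72).
  Combine with x ≡ 5 (mod 11); new modulus lcm = 792.
    Write x = 57 + 72·t and substitute into x ≡ 5 (mod 11): 72·t ≡ 5 − 57 = -52 (mod 11).
    Reduce coefficients mod 11: 6·t ≡ 3 (mod 11).
    The inverse of 6 mod 11 is 2 (since 6·2 = 12 = 1·11 + 1), so t ≡ 2·3 = 6 ≡ 6 (mod 11).
    Then x = 57 + 72·6 = 489, valid modulo lcm(72, 11) = 792: x ≡ 489 (mod 792).
  Combine with x ≡ 0 (mod 7); new modulus lcm = 5544.
    Write x = 489 + 792·t and substitute into x ≡ 0 (mod 7): 792·t ≡ 0 − 489 = -489 (mod 7).
    Reduce coefficients mod 7: 1·t ≡ 1 (mod 7).
    So t ≡ 1 (mod 7).
    Then x = 489 + 792·1 = 1281, valid modulo lcm(792, 7) = 5544: x ≡ 1281 (mod 5544).
Verify against each original: 1281 mod 9 = 3, 1281 mod 8 = 1, 1281 mod 11 = 5, 1281 mod 7 = 0.

x ≡ 1281 (mod 5544).


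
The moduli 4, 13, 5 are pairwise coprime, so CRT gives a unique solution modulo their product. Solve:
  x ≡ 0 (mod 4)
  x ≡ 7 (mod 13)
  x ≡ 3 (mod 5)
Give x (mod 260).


Moduli 4, 13, 5 are pairwise coprime; by CRT there is a unique solution modulo M = 4 · 13 · 5 = 260.
Solve pairwise, accumulating the modulus:
  Start with x ≡ 0 (mod 4).
  Combine with x ≡ 7 (mod 13): since gcd(4, 13) = 1, we get a unique residue mod 52.
    Write x = 0 + 4·t and substitute into x ≡ 7 (mod 13): 4·t ≡ 7 − 0 = 7 (mod 13).
    The inverse of 4 mod 13 is 10 (since 4·10 = 40 = 3·13 + 1), so t ≡ 10·7 = 70 ≡ 5 (mod 13).
    Then x = 0 + 4·5 = 20, valid modulo lcm(4, 13) = 52: x ≡ 20 (mod 52).
  Combine with x ≡ 3 (mod 5): since gcd(52, 5) = 1, we get a unique residue mod 260.
    Write x = 20 + 52·t and substitute into x ≡ 3 (mod 5): 52·t ≡ 3 − 20 = -17 (mod 5).
    Reduce coefficients mod 5: 2·t ≡ 3 (mod 5).
    The inverse of 2 mod 5 is 3 (since 2·3 = 6 = 1·5 + 1), so t ≡ 3·3 = 9 ≡ 4 (mod 5).
    Then x = 20 + 52·4 = 228, valid modulo lcm(52, 5) = 260: x ≡ 228 (mod 260).
Verify: 228 mod 4 = 0 ✓, 228 mod 13 = 7 ✓, 228 mod 5 = 3 ✓.

x ≡ 228 (mod 260).


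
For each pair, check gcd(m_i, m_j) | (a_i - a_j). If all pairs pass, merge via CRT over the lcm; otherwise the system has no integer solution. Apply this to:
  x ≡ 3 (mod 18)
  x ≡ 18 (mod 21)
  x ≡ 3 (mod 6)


Moduli 18, 21, 6 are not pairwise coprime, so CRT works modulo lcm(m_i) when all pairwise compatibility conditions hold.
Pairwise compatibility: gcd(m_i, m_j) must divide a_i - a_j for every pair.
Merge one congruence at a time:
  Start: x ≡ 3 (mod 18).
  Combine with x ≡ 18 (mod 21): gcd(18, 21) = 3; 18 - 3 = 15, which IS divisible by 3, so compatible.
    Write x = 3 + 18·t and substitute into x ≡ 18 (mod 21): 18·t ≡ 18 − 3 = 15 (mod 21).
    Divide the congruence (and modulus) by g = 3: 6·t ≡ 5 (mod 7).
    The inverse of 6 mod 7 is 6 (since 6·6 = 36 = 5·7 + 1), so t ≡ 6·5 = 30 ≡ 2 (mod 7).
    Then x = 3 + 18·2 = 39, valid modulo lcm(18, 21) = 126: x ≡ 39 (mod 126).
  Combine with x ≡ 3 (mod 6): gcd(126, 6) = 6; 3 - 39 = -36, which IS divisible by 6, so compatible.
    Write x = 39 + 126·t and substitute into x ≡ 3 (mod 6): 126·t ≡ 3 − 39 = -36 (mod 6).
    Divide the congruence (and modulus) by g = 6: 21·t ≡ -6 (mod 1).
    Modulo 1 every t works; take t = 0.
    Then x = 39 + 126·0 = 39, valid modulo lcm(126, 6) = 126: x ≡ 39 (mod 126).
Verify: 39 mod 18 = 3, 39 mod 21 = 18, 39 mod 6 = 3.

x ≡ 39 (mod 126).


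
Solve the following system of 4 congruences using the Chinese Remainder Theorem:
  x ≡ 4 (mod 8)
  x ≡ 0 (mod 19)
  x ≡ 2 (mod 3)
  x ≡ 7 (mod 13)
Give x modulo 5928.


Product of moduli M = 8 · 19 · 3 · 13 = 5928.
Merge one congruence at a time:
  Start: x ≡ 4 (mod 8).
  Combine with x ≡ 0 (mod 19); new modulus lcm = 152.
    Write x = 4 + 8·t and substitute into x ≡ 0 (mod 19): 8·t ≡ 0 − 4 = -4 (mod 19).
    Reduce coefficients mod 19: 8·t ≡ 15 (mod 19).
    The inverse of 8 mod 19 is 12 (since 8·12 = 96 = 5·19 + 1), so t ≡ 12·15 = 180 ≡ 9 (mod 19).
    Then x = 4 + 8·9 = 76, valid modulo lcm(8, 19) = 152: x ≡ 76 (mod 152).
  Combine with x ≡ 2 (mod 3); new modulus lcm = 456.
    Write x = 76 + 152·t and substitute into x ≡ 2 (mod 3): 152·t ≡ 2 − 76 = -74 (mod 3).
    Reduce coefficients mod 3: 2·t ≡ 1 (mod 3).
    The inverse of 2 mod 3 is 2 (since 2·2 = 4 = 1·3 + 1), so t ≡ 2·1 = 2 ≡ 2 (mod 3).
    Then x = 76 + 152·2 = 380, valid modulo lcm(152, 3) = 456: x ≡ 380 (mod 456).
  Combine with x ≡ 7 (mod 13); new modulus lcm = 5928.
    Write x = 380 + 456·t and substitute into x ≡ 7 (mod 13): 456·t ≡ 7 − 380 = -373 (mod 13).
    Reduce coefficients mod 13: 1·t ≡ 4 (mod 13).
    So t ≡ 4 (mod 13).
    Then x = 380 + 456·4 = 2204, valid modulo lcm(456, 13) = 5928: x ≡ 2204 (mod 5928).
Verify against each original: 2204 mod 8 = 4, 2204 mod 19 = 0, 2204 mod 3 = 2, 2204 mod 13 = 7.

x ≡ 2204 (mod 5928).


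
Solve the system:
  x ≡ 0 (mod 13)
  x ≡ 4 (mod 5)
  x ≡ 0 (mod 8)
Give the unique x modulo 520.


Moduli 13, 5, 8 are pairwise coprime; by CRT there is a unique solution modulo M = 13 · 5 · 8 = 520.
Solve pairwise, accumulating the modulus:
  Start with x ≡ 0 (mod 13).
  Combine with x ≡ 4 (mod 5): since gcd(13, 5) = 1, we get a unique residue mod 65.
    Write x = 0 + 13·t and substitute into x ≡ 4 (mod 5): 13·t ≡ 4 − 0 = 4 (mod 5).
    Reduce coefficients mod 5: 3·t ≡ 4 (mod 5).
    The inverse of 3 mod 5 is 2 (since 3·2 = 6 = 1·5 + 1), so t ≡ 2·4 = 8 ≡ 3 (mod 5).
    Then x = 0 + 13·3 = 39, valid modulo lcm(13, 5) = 65: x ≡ 39 (mod 65).
  Combine with x ≡ 0 (mod 8): since gcd(65, 8) = 1, we get a unique residue mod 520.
    Write x = 39 + 65·t and substitute into x ≡ 0 (mod 8): 65·t ≡ 0 − 39 = -39 (mod 8).
    Reduce coefficients mod 8: 1·t ≡ 1 (mod 8).
    So t ≡ 1 (mod 8).
    Then x = 39 + 65·1 = 104, valid modulo lcm(65, 8) = 520: x ≡ 104 (mod 520).
Verify: 104 mod 13 = 0 ✓, 104 mod 5 = 4 ✓, 104 mod 8 = 0 ✓.

x ≡ 104 (mod 520).


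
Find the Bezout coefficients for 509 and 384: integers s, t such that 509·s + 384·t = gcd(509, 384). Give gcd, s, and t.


Euclidean algorithm on (509, 384) — divide until remainder is 0:
  509 = 1 · 384 + 125
  384 = 3 · 125 + 9
  125 = 13 · 9 + 8
  9 = 1 · 8 + 1
  8 = 8 · 1 + 0
gcd(509, 384) = 1.
Track Bezout coefficients alongside the remainders: start with r₀ = 509 = a·1 + b·0 (s = 1, t = 0) and r₁ = 384 = a·0 + b·1 (s = 0, t = 1); each new remainder r_{k+1} = r_{k-1} − q_k·r_k inherits s_{k+1} = s_{k-1} − q_k·s_k, t_{k+1} = t_{k-1} − q_k·t_k, so r_k = a·s_k + b·t_k at every step:
  q = 1: r = 125, s = 1 − 1·0 = 1, t = 0 − 1·1 = -1  (check: 509·1 + 384·(-1) = 125)
  q = 3: r = 9, s = 0 − 3·1 = -3, t = 1 − 3·(-1) = 4  (check: 509·(-3) + 384·4 = 9)
  q = 13: r = 8, s = 1 − 13·(-3) = 40, t = -1 − 13·4 = -53  (check: 509·40 + 384·(-53) = 8)
  q = 1: r = 1, s = -3 − 1·40 = -43, t = 4 − 1·(-53) = 57  (check: 509·(-43) + 384·57 = 1)
The row with r = 1 (the gcd) gives the Bezout coefficients s = -43, t = 57.
Result: 509 · (-43) + 384 · (57) = 1.

gcd(509, 384) = 1; s = -43, t = 57 (check: 509·(-43) + 384·57 = 1).


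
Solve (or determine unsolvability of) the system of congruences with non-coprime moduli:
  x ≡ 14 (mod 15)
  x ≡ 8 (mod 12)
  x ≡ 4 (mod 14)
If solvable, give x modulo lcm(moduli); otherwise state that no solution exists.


Moduli 15, 12, 14 are not pairwise coprime, so CRT works modulo lcm(m_i) when all pairwise compatibility conditions hold.
Pairwise compatibility: gcd(m_i, m_j) must divide a_i - a_j for every pair.
Merge one congruence at a time:
  Start: x ≡ 14 (mod 15).
  Combine with x ≡ 8 (mod 12): gcd(15, 12) = 3; 8 - 14 = -6, which IS divisible by 3, so compatible.
    Write x = 14 + 15·t and substitute into x ≡ 8 (mod 12): 15·t ≡ 8 − 14 = -6 (mod 12).
    Divide the congruence (and modulus) by g = 3: 5·t ≡ -2 (mod 4).
    Reduce coefficients mod 4: 1·t ≡ 2 (mod 4).
    So t ≡ 2 (mod 4).
    Then x = 14 + 15·2 = 44, valid modulo lcm(15, 12) = 60: x ≡ 44 (mod 60).
  Combine with x ≡ 4 (mod 14): gcd(60, 14) = 2; 4 - 44 = -40, which IS divisible by 2, so compatible.
    Write x = 44 + 60·t and substitute into x ≡ 4 (mod 14): 60·t ≡ 4 − 44 = -40 (mod 14).
    Divide the congruence (and modulus) by g = 2: 30·t ≡ -20 (mod 7).
    Reduce coefficients mod 7: 2·t ≡ 1 (mod 7).
    The inverse of 2 mod 7 is 4 (since 2·4 = 8 = 1·7 + 1), so t ≡ 4·1 = 4 ≡ 4 (mod 7).
    Then x = 44 + 60·4 = 284, valid modulo lcm(60, 14) = 420: x ≡ 284 (mod 420).
Verify: 284 mod 15 = 14, 284 mod 12 = 8, 284 mod 14 = 4.

x ≡ 284 (mod 420).


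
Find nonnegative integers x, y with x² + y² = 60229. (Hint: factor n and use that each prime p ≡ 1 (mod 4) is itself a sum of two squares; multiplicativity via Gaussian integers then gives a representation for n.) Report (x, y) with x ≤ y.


Step 1: Factor n = 60229 = 13 · 41 · 113.
Step 2: Check the mod-4 condition on each prime factor: 13 ≡ 1 (mod 4), exponent 1; 41 ≡ 1 (mod 4), exponent 1; 113 ≡ 1 (mod 4), exponent 1.
All primes ≡ 3 (mod 4) appear to even exponent (or don't appear), so by the two-squares theorem n IS expressible as a sum of two squares.
Step 3: Build a representation. Here n = 13 · 41 · 113 is a product of primes ≡ 1 (mod 4). Each prime p ≡ 1 (mod 4) is itself a sum of two squares; find a² by testing p − a² for a perfect square:
  13: 13 − 1² = 12, 13 − 2² = 9 = 3² ⇒ 13 = 2² + 3².
  41: 41 − 1² = 40, 41 − 2² = 37, 41 − 3² = 32, 41 − 4² = 25 = 5² ⇒ 41 = 4² + 5².
  113: 113 − 1² = 112, 113 − 2² = 109, 113 − 3² = 104, 113 − 4² = 97, 113 − 5² = 88, 113 − 6² = 77, 113 − 7² = 64 = 8² ⇒ 113 = 7² + 8².
  Combine using the Brahmagupta–Fibonacci identity (a² + b²)(c² + d²) = (ac − bd)² + (ad + bc)² = (ac + bd)² + (ad − bc)²:
  13 · 41 = 533: from (2² + 3²)(4² + 5²), take (2·4 − 3·5, 2·5 + 3·4) = (8 − 15, 10 + 12) = (-7, 22); dropping signs (only squares matter) gives (7, 22); check 7² + 22² = 49 + 484 = 533 ✓.
  533 · 113 = 60229: from (7² + 22²)(7² + 8²), take (7·7 − 22·8, 7·8 + 22·7) = (49 − 176, 56 + 154) = (-127, 210); dropping signs (only squares matter) gives (127, 210); check 127² + 210² = 16129 + 44100 = 60229 ✓.
Step 4: Order so x ≤ y and verify: 127² + 210² = 16129 + 44100 = 60229 = n. ✓

n = 60229 = 127² + 210² (one valid representation with x ≤ y).


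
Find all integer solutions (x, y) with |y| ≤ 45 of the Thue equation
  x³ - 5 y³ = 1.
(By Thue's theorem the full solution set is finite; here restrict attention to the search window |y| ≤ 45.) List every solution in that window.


The equation is x³ - 5y³ = 1. For fixed y, x³ = 5·y³ + 1, so a solution requires the RHS to be a perfect cube.
Strategy: iterate y from -45 to 45, compute RHS = 5·y³ + 1, and check whether it is a (positive or negative) perfect cube.
Check small values of y:
  y = 0: RHS = 1 = (1)³ ⇒ x = 1 works.
  y = 1: RHS = 6 is not a perfect cube.
  y = -1: RHS = -4 is not a perfect cube.
  y = 2: RHS = 41 is not a perfect cube.
  y = -2: RHS = -39 is not a perfect cube.
  y = 3: RHS = 136 is not a perfect cube.
  y = -3: RHS = -134 is not a perfect cube.
Continuing the search up to |y| = 45 finds no further solutions beyond those listed.
Collected solutions: (1, 0).

Solutions (with |y| ≤ 45): (1, 0).


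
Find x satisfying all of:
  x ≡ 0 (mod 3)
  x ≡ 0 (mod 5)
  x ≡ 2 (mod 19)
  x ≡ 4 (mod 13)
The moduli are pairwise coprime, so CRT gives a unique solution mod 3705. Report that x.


Product of moduli M = 3 · 5 · 19 · 13 = 3705.
Merge one congruence at a time:
  Start: x ≡ 0 (mod 3).
  Combine with x ≡ 0 (mod 5); new modulus lcm = 15.
    Write x = 0 + 3·t and substitute into x ≡ 0 (mod 5): 3·t ≡ 0 − 0 = 0 (mod 5).
    The inverse of 3 mod 5 is 2 (since 3·2 = 6 = 1·5 + 1), so t ≡ 2·0 = 0 ≡ 0 (mod 5).
    Then x = 0 + 3·0 = 0, valid modulo lcm(3, 5) = 15: x ≡ 0 (mod 15).
  Combine with x ≡ 2 (mod 19); new modulus lcm = 285.
    Write x = 0 + 15·t and substitute into x ≡ 2 (mod 19): 15·t ≡ 2 − 0 = 2 (mod 19).
    The inverse of 15 mod 19 is 14 (since 15·14 = 210 = 11·19 + 1), so t ≡ 14·2 = 28 ≡ 9 (mod 19).
    Then x = 0 + 15·9 = 135, valid modulo lcm(15, 19) = 285: x ≡ 135 (mod 285).
  Combine with x ≡ 4 (mod 13); new modulus lcm = 3705.
    Write x = 135 + 285·t and substitute into x ≡ 4 (mod 13): 285·t ≡ 4 − 135 = -131 (mod 13).
    Reduce coefficients mod 13: 12·t ≡ 12 (mod 13).
    The inverse of 12 mod 13 is 12 (since 12·12 = 144 = 11·13 + 1), so t ≡ 12·12 = 144 ≡ 1 (mod 13).
    Then x = 135 + 285·1 = 420, valid modulo lcm(285, 13) = 3705: x ≡ 420 (mod 3705).
Verify against each original: 420 mod 3 = 0, 420 mod 5 = 0, 420 mod 19 = 2, 420 mod 13 = 4.

x ≡ 420 (mod 3705).


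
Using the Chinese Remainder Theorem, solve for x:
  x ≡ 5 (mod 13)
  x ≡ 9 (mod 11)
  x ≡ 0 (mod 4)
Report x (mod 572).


Moduli 13, 11, 4 are pairwise coprime; by CRT there is a unique solution modulo M = 13 · 11 · 4 = 572.
Solve pairwise, accumulating the modulus:
  Start with x ≡ 5 (mod 13).
  Combine with x ≡ 9 (mod 11): since gcd(13, 11) = 1, we get a unique residue mod 143.
    Write x = 5 + 13·t and substitute into x ≡ 9 (mod 11): 13·t ≡ 9 − 5 = 4 (mod 11).
    Reduce coefficients mod 11: 2·t ≡ 4 (mod 11).
    The inverse of 2 mod 11 is 6 (since 2·6 = 12 = 1·11 + 1), so t ≡ 6·4 = 24 ≡ 2 (mod 11).
    Then x = 5 + 13·2 = 31, valid modulo lcm(13, 11) = 143: x ≡ 31 (mod 143).
  Combine with x ≡ 0 (mod 4): since gcd(143, 4) = 1, we get a unique residue mod 572.
    Write x = 31 + 143·t and substitute into x ≡ 0 (mod 4): 143·t ≡ 0 − 31 = -31 (mod 4).
    Reduce coefficients mod 4: 3·t ≡ 1 (mod 4).
    The inverse of 3 mod 4 is 3 (since 3·3 = 9 = 2·4 + 1), so t ≡ 3·1 = 3 ≡ 3 (mod 4).
    Then x = 31 + 143·3 = 460, valid modulo lcm(143, 4) = 572: x ≡ 460 (mod 572).
Verify: 460 mod 13 = 5 ✓, 460 mod 11 = 9 ✓, 460 mod 4 = 0 ✓.

x ≡ 460 (mod 572).


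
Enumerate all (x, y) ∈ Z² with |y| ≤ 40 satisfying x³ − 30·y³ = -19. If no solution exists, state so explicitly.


The equation is x³ - 30y³ = -19. For fixed y, x³ = 30·y³ − 19, so a solution requires the RHS to be a perfect cube.
Strategy: iterate y from -40 to 40, compute RHS = 30·y³ − 19, and check whether it is a (positive or negative) perfect cube.
Check small values of y:
  y = 0: RHS = -19 is not a perfect cube.
  y = 1: RHS = 11 is not a perfect cube.
  y = -1: RHS = -49 is not a perfect cube.
  y = 2: RHS = 221 is not a perfect cube.
  y = -2: RHS = -259 is not a perfect cube.
  y = 3: RHS = 791 is not a perfect cube.
  y = -3: RHS = -829 is not a perfect cube.
Continuing the search up to |y| = 40 finds no solutions either.
No (x, y) in the scanned range satisfies the equation.

No integer solutions with |y| ≤ 40.


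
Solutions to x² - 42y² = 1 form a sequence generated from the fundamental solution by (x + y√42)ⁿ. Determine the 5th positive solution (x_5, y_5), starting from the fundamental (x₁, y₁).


Step 1: Find the fundamental solution (x₁, y₁) of x² - 42y² = 1.
  Expand √42 as a continued fraction. a₀ = ⌊√42⌋ = 6; iterate m_{k+1} = d_k·a_k − m_k, d_{k+1} = (42 − m_{k+1}²)/d_k, a_{k+1} = ⌊(a₀ + m_{k+1})/d_{k+1}⌋ (starting m₀ = 0, d₀ = 1), with convergents p_k = a_k·p_{k-1} + p_{k-2}, q_k = a_k·q_{k-1} + q_{k-2} (p₋₁ = 1, q₋₁ = 0):
  k = 0: a₀ = 6; p₀/q₀ = 6/1; p₀² − 42·q₀² = 36 − 42 = -6.
  k = 1: m = 6, d = 6, a = ⌊(6 + 6)/6⌋ = 2; p/q = (2·6 + 1)/(2·1 + 0) = 13/2; p² − 42·q² = 169 − 168 = 1.
  The first convergent with p² − 42·q² = 1 gives the fundamental solution (x₁, y₁) = (13, 2).
Step 2: Apply the recurrence (x_{n+1}, y_{n+1}) = (x₁x_n + 42y₁y_n, x₁y_n + y₁x_n) repeatedly.
  From (x_1, y_1) = (13, 2): x_2 = 13·13 + 42·2·2 = 337; y_2 = 13·2 + 2·13 = 52.
  From (x_2, y_2) = (337, 52): x_3 = 13·337 + 42·2·52 = 8749; y_3 = 13·52 + 2·337 = 1350.
  From (x_3, y_3) = (8749, 1350): x_4 = 13·8749 + 42·2·1350 = 227137; y_4 = 13·1350 + 2·8749 = 35048.
  From (x_4, y_4) = (227137, 35048): x_5 = 13·227137 + 42·2·35048 = 5896813; y_5 = 13·35048 + 2·227137 = 909898.
Step 3: Verify x_5² - 42·y_5² = 34772403556969 - 34772403556968 = 1 (should be 1). ✓

(x_1, y_1) = (13, 2); (x_5, y_5) = (5896813, 909898).


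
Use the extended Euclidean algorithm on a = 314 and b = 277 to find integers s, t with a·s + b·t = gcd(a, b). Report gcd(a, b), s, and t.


Euclidean algorithm on (314, 277) — divide until remainder is 0:
  314 = 1 · 277 + 37
  277 = 7 · 37 + 18
  37 = 2 · 18 + 1
  18 = 18 · 1 + 0
gcd(314, 277) = 1.
Track Bezout coefficients alongside the remainders: start with r₀ = 314 = a·1 + b·0 (s = 1, t = 0) and r₁ = 277 = a·0 + b·1 (s = 0, t = 1); each new remainder r_{k+1} = r_{k-1} − q_k·r_k inherits s_{k+1} = s_{k-1} − q_k·s_k, t_{k+1} = t_{k-1} − q_k·t_k, so r_k = a·s_k + b·t_k at every step:
  q = 1: r = 37, s = 1 − 1·0 = 1, t = 0 − 1·1 = -1  (check: 314·1 + 277·(-1) = 37)
  q = 7: r = 18, s = 0 − 7·1 = -7, t = 1 − 7·(-1) = 8  (check: 314·(-7) + 277·8 = 18)
  q = 2: r = 1, s = 1 − 2·(-7) = 15, t = -1 − 2·8 = -17  (check: 314·15 + 277·(-17) = 1)
The row with r = 1 (the gcd) gives the Bezout coefficients s = 15, t = -17.
Result: 314 · (15) + 277 · (-17) = 1.

gcd(314, 277) = 1; s = 15, t = -17 (check: 314·15 + 277·(-17) = 1).


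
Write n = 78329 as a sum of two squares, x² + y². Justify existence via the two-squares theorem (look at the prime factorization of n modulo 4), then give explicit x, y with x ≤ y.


Step 1: Factor n = 78329 = 29 · 37 · 73.
Step 2: Check the mod-4 condition on each prime factor: 29 ≡ 1 (mod 4), exponent 1; 37 ≡ 1 (mod 4), exponent 1; 73 ≡ 1 (mod 4), exponent 1.
All primes ≡ 3 (mod 4) appear to even exponent (or don't appear), so by the two-squares theorem n IS expressible as a sum of two squares.
Step 3: Build a representation. Here n = 29 · 37 · 73 is a product of primes ≡ 1 (mod 4). Each prime p ≡ 1 (mod 4) is itself a sum of two squares; find a² by testing p − a² for a perfect square:
  29: 29 − 1² = 28, 29 − 2² = 25 = 5² ⇒ 29 = 2² + 5².
  37: 37 − 1² = 36 = 6² ⇒ 37 = 1² + 6².
  73: 73 − 1² = 72, 73 − 2² = 69, 73 − 3² = 64 = 8² ⇒ 73 = 3² + 8².
  Combine using the Brahmagupta–Fibonacci identity (a² + b²)(c² + d²) = (ac − bd)² + (ad + bc)² = (ac + bd)² + (ad − bc)²:
  29 · 37 = 1073: from (2² + 5²)(1² + 6²), take (2·1 − 5·6, 2·6 + 5·1) = (2 − 30, 12 + 5) = (-28, 17); dropping signs (only squares matter) gives (28, 17); check 28² + 17² = 784 + 289 = 1073 ✓.
  1073 · 73 = 78329: from (28² + 17²)(3² + 8²), take (28·3 − 17·8, 28·8 + 17·3) = (84 − 136, 224 + 51) = (-52, 275); dropping signs (only squares matter) gives (52, 275); check 52² + 275² = 2704 + 75625 = 78329 ✓.
Step 4: Order so x ≤ y and verify: 52² + 275² = 2704 + 75625 = 78329 = n. ✓

n = 78329 = 52² + 275² (one valid representation with x ≤ y).


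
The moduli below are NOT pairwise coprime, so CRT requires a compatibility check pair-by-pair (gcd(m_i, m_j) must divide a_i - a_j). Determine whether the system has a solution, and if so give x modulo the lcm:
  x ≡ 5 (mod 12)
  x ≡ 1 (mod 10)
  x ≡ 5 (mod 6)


Moduli 12, 10, 6 are not pairwise coprime, so CRT works modulo lcm(m_i) when all pairwise compatibility conditions hold.
Pairwise compatibility: gcd(m_i, m_j) must divide a_i - a_j for every pair.
Merge one congruence at a time:
  Start: x ≡ 5 (mod 12).
  Combine with x ≡ 1 (mod 10): gcd(12, 10) = 2; 1 - 5 = -4, which IS divisible by 2, so compatible.
    Write x = 5 + 12·t and substitute into x ≡ 1 (mod 10): 12·t ≡ 1 − 5 = -4 (mod 10).
    Divide the congruence (and modulus) by g = 2: 6·t ≡ -2 (mod 5).
    Reduce coefficients mod 5: 1·t ≡ 3 (mod 5).
    So t ≡ 3 (mod 5).
    Then x = 5 + 12·3 = 41, valid modulo lcm(12, 10) = 60: x ≡ 41 (mod 60).
  Combine with x ≡ 5 (mod 6): gcd(60, 6) = 6; 5 - 41 = -36, which IS divisible by 6, so compatible.
    Write x = 41 + 60·t and substitute into x ≡ 5 (mod 6): 60·t ≡ 5 − 41 = -36 (mod 6).
    Divide the congruence (and modulus) by g = 6: 10·t ≡ -6 (mod 1).
    Modulo 1 every t works; take t = 0.
    Then x = 41 + 60·0 = 41, valid modulo lcm(60, 6) = 60: x ≡ 41 (mod 60).
Verify: 41 mod 12 = 5, 41 mod 10 = 1, 41 mod 6 = 5.

x ≡ 41 (mod 60).


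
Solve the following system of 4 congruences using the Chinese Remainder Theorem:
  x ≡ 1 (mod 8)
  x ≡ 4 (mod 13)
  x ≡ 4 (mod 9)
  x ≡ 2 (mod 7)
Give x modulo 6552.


Product of moduli M = 8 · 13 · 9 · 7 = 6552.
Merge one congruence at a time:
  Start: x ≡ 1 (mod 8).
  Combine with x ≡ 4 (mod 13); new modulus lcm = 104.
    Write x = 1 + 8·t and substitute into x ≡ 4 (mod 13): 8·t ≡ 4 − 1 = 3 (mod 13).
    The inverse of 8 mod 13 is 5 (since 8·5 = 40 = 3·13 + 1), so t ≡ 5·3 = 15 ≡ 2 (mod 13).
    Then x = 1 + 8·2 = 17, valid modulo lcm(8, 13) = 104: x ≡ 17 (mod 104).
  Combine with x ≡ 4 (mod 9); new modulus lcm = 936.
    Write x = 17 + 104·t and substitute into x ≡ 4 (mod 9): 104·t ≡ 4 − 17 = -13 (mod 9).
    Reduce coefficients mod 9: 5·t ≡ 5 (mod 9).
    The inverse of 5 mod 9 is 2 (since 5·2 = 10 = 1·9 + 1), so t ≡ 2·5 = 10 ≡ 1 (mod 9).
    Then x = 17 + 104·1 = 121, valid modulo lcm(104, 9) = 936: x ≡ 121 (mod 936).
  Combine with x ≡ 2 (mod 7); new modulus lcm = 6552.
    Write x = 121 + 936·t and substitute into x ≡ 2 (mod 7): 936·t ≡ 2 − 121 = -119 (mod 7).
    Reduce coefficients mod 7: 5·t ≡ 0 (mod 7).
    The inverse of 5 mod 7 is 3 (since 5·3 = 15 = 2·7 + 1), so t ≡ 3·0 = 0 ≡ 0 (mod 7).
    Then x = 121 + 936·0 = 121, valid modulo lcm(936, 7) = 6552: x ≡ 121 (mod 6552).
Verify against each original: 121 mod 8 = 1, 121 mod 13 = 4, 121 mod 9 = 4, 121 mod 7 = 2.

x ≡ 121 (mod 6552).
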